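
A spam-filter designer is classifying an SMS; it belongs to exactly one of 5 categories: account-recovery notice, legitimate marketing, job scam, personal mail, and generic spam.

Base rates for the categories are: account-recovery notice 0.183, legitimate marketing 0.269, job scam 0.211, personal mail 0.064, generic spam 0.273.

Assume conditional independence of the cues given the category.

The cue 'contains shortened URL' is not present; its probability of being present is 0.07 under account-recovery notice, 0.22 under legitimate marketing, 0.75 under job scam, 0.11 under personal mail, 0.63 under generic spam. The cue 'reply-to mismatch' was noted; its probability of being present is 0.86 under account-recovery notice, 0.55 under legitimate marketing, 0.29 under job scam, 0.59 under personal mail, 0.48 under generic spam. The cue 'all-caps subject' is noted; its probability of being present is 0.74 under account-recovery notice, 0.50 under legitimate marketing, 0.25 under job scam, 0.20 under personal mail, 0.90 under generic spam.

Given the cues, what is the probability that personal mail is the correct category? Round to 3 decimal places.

0.031

Multiply each prior by the joint likelihood of the cue pattern (using 1 − P(present | H) for each absent cue):
  account-recovery notice: 0.183 × (1 − 0.07) × 0.86 × 0.74 = 0.10831
  legitimate marketing: 0.269 × (1 − 0.22) × 0.55 × 0.50 = 0.057701
  job scam: 0.211 × (1 − 0.75) × 0.29 × 0.25 = 0.0038244
  personal mail: 0.064 × (1 − 0.11) × 0.59 × 0.20 = 0.0067213
  generic spam: 0.273 × (1 − 0.63) × 0.48 × 0.90 = 0.043636
The unnormalized weights sum to 0.22019.
P(personal mail | evidence) = 0.0067213 / 0.22019 ≈ 0.031.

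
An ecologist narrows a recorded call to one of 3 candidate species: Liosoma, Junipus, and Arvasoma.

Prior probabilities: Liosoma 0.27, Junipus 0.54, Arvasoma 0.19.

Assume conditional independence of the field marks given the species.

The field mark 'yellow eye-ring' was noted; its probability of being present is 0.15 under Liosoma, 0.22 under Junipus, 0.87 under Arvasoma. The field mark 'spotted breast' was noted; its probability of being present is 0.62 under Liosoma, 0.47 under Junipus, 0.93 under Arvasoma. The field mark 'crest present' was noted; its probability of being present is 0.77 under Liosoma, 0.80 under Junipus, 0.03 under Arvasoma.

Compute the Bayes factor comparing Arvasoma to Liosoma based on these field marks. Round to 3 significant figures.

0.339

The Bayes factor is the ratio of the joint likelihoods of the field mark pattern under the two hypotheses.
  Arvasoma: 0.87 × 0.93 × 0.03 = 0.024273
  Liosoma: 0.15 × 0.62 × 0.77 = 0.07161
Bayes factor = 0.024273 / 0.07161 ≈ 0.339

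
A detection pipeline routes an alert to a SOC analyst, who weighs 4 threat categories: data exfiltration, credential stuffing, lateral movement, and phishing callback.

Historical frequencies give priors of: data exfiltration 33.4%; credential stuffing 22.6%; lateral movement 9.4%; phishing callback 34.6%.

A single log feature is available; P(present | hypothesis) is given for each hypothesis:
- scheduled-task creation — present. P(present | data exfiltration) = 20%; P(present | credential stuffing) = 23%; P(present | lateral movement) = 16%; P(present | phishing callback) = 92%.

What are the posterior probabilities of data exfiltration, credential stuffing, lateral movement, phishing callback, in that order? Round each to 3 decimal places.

0.148, 0.115, 0.033, 0.704

By Bayes' rule, the unnormalized weight for each hypothesis is prior × likelihood:
  data exfiltration: 0.334 × 0.20 = 0.0668
  credential stuffing: 0.226 × 0.23 = 0.05198
  lateral movement: 0.094 × 0.16 = 0.01504
  phishing callback: 0.346 × 0.92 = 0.31832
Normalizing constant Z = 0.0668 + 0.05198 + 0.01504 + 0.31832 = 0.45214.
P(data exfiltration | evidence) = 0.0668 / 0.45214 ≈ 0.148
P(credential stuffing | evidence) = 0.05198 / 0.45214 ≈ 0.115
P(lateral movement | evidence) = 0.01504 / 0.45214 ≈ 0.033
P(phishing callback | evidence) = 0.31832 / 0.45214 ≈ 0.704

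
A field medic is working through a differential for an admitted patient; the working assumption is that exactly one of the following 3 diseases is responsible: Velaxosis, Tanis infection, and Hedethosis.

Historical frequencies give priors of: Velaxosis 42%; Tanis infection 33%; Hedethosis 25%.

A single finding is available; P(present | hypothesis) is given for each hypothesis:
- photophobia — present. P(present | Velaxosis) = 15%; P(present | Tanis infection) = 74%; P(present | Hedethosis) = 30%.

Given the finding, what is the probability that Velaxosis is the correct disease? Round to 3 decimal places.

0.165

For each hypothesis, the unnormalized posterior weight is prior × likelihood:
  Velaxosis: 0.42 × 0.15 = 0.063
  Tanis infection: 0.33 × 0.74 = 0.2442
  Hedethosis: 0.25 × 0.30 = 0.075
The unnormalized weights sum to 0.3822.
P(Velaxosis | evidence) = 0.063 / 0.3822 ≈ 0.165.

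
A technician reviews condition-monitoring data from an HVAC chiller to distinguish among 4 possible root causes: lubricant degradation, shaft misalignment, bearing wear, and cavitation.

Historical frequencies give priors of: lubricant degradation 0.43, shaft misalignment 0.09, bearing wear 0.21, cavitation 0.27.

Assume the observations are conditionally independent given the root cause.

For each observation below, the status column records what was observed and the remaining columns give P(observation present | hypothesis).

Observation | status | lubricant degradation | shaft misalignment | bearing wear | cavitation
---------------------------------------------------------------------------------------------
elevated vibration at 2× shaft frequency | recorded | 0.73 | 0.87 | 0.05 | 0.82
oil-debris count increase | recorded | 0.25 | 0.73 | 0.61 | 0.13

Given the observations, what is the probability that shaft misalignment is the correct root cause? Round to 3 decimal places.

For each hypothesis, the unnormalized posterior weight is prior × product of the observation likelihoods:
  lubricant degradation: 0.43 × 0.73 × 0.25 = 0.078475
  shaft misalignment: 0.09 × 0.87 × 0.73 = 0.057159
  bearing wear: 0.21 × 0.05 × 0.61 = 0.006405
  cavitation: 0.27 × 0.82 × 0.13 = 0.028782
Marginal likelihood of the evidence = 0.17082.
P(shaft misalignment | evidence) = 0.057159 / 0.17082 ≈ 0.335.

0.335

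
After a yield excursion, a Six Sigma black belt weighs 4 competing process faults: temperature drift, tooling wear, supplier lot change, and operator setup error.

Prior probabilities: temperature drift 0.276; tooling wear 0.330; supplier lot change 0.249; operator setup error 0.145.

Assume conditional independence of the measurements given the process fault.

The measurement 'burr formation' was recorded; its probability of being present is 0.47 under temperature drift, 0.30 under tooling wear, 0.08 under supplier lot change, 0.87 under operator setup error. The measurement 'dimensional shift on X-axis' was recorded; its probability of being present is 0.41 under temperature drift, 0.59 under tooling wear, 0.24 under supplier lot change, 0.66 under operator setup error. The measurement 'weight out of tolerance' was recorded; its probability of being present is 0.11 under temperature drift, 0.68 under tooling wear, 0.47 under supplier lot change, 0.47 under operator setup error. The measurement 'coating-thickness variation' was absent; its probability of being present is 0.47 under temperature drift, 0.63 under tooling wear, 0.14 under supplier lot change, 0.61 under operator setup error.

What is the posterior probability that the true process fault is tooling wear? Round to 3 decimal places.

By Bayes' rule with conditional independence, the unnormalized weight for each hypothesis is prior × ∏ likelihoods (using 1 − P(present | H) for each absent measurement):
  temperature drift: 0.276 × 0.47 × 0.41 × 0.11 × (1 − 0.47) = 0.0031007
  tooling wear: 0.330 × 0.30 × 0.59 × 0.68 × (1 − 0.63) = 0.014696
  supplier lot change: 0.249 × 0.08 × 0.24 × 0.47 × (1 − 0.14) = 0.0019324
  operator setup error: 0.145 × 0.87 × 0.66 × 0.47 × (1 − 0.61) = 0.015261
Marginal likelihood of the evidence = 0.03499.
P(tooling wear | evidence) = 0.014696 / 0.03499 ≈ 0.420.

0.420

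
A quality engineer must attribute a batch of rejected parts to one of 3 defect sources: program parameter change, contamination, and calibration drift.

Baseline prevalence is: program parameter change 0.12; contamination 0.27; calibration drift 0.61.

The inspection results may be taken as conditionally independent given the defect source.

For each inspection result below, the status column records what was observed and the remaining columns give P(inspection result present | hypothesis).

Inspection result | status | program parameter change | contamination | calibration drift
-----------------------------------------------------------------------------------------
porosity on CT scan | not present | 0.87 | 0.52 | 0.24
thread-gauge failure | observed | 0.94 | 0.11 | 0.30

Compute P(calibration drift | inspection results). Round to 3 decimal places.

Multiply each prior by the joint likelihood of the inspection result pattern (using 1 − P(present | H) for each absent inspection result):
  program parameter change: 0.12 × (1 − 0.87) × 0.94 = 0.014664
  contamination: 0.27 × (1 − 0.52) × 0.11 = 0.014256
  calibration drift: 0.61 × (1 − 0.24) × 0.30 = 0.13908
Marginal likelihood of the evidence = 0.168.
P(calibration drift | evidence) = 0.13908 / 0.168 ≈ 0.828.

0.828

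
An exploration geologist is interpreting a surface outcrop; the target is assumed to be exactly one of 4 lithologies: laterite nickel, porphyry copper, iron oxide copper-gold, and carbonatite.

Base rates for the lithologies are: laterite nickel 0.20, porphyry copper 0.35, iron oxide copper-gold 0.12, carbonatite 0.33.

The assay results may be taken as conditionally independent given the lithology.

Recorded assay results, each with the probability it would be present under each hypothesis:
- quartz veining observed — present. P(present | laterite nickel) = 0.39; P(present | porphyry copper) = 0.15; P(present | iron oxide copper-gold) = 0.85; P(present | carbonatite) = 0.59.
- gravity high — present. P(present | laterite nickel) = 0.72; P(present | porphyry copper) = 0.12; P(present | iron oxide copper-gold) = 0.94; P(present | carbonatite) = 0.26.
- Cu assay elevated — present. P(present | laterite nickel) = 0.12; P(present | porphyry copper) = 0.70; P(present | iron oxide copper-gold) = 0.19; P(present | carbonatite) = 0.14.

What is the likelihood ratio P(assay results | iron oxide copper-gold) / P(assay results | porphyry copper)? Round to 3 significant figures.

12.0

Take the product of per-assay result likelihoods under each hypothesis, then divide.
  iron oxide copper-gold: 0.85 × 0.94 × 0.19 = 0.15181
  porphyry copper: 0.15 × 0.12 × 0.70 = 0.0126
Bayes factor = 0.15181 / 0.0126 ≈ 12.0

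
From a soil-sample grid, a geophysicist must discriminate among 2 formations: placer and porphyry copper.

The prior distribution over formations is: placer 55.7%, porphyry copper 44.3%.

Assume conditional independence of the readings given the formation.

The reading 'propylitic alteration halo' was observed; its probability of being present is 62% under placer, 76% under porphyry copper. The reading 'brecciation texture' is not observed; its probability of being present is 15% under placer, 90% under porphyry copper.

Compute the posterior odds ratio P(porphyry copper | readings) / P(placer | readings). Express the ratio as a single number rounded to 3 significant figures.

Posterior odds equal prior odds times the likelihood ratio; only the two competing hypotheses matter (using 1 − P(present | H) for each absent reading).
  porphyry copper: 0.443 × 0.76 × (1 − 0.90) = 0.033668
  placer: 0.557 × 0.62 × (1 − 0.15) = 0.29354
Posterior odds = 0.033668 / 0.29354 ≈ 0.115.

0.115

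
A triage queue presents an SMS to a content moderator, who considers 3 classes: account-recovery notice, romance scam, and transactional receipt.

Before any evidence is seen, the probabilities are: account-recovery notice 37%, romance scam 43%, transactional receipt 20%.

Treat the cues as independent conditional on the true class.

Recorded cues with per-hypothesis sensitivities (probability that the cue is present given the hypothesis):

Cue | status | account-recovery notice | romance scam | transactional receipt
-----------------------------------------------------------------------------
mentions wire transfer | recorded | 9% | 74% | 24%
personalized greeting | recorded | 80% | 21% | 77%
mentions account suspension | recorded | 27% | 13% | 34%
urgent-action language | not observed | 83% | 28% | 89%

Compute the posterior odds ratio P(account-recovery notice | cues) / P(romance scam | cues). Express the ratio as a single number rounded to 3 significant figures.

Posterior odds equal prior odds times the likelihood ratio; only the two competing hypotheses matter (using 1 − P(present | H) for each absent cue).
  account-recovery notice: 0.37 × 0.09 × 0.80 × 0.27 × (1 − 0.83) = 0.0012228
  romance scam: 0.43 × 0.74 × 0.21 × 0.13 × (1 − 0.28) = 0.0062545
Odds(account-recovery notice : romance scam) = 0.0012228 / 0.0062545 ≈ 0.196.

0.196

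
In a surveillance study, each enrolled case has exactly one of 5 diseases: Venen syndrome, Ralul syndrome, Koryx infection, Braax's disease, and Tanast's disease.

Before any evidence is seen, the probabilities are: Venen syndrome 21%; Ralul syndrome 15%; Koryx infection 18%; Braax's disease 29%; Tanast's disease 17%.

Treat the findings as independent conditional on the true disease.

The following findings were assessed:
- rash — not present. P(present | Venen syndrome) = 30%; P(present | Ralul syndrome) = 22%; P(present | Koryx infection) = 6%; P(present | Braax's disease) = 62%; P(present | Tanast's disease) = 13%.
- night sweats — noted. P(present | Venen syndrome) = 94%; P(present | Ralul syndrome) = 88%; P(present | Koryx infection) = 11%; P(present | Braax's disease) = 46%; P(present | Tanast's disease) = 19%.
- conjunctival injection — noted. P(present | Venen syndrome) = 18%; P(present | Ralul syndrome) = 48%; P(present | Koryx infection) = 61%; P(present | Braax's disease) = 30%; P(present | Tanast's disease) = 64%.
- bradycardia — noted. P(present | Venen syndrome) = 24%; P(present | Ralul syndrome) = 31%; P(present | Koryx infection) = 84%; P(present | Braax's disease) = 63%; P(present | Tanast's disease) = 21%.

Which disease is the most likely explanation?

Multiply each prior by the joint likelihood of the evidence pattern (using 1 − P(present | H) for each absent finding):
  Venen syndrome: 0.21 × (1 − 0.30) × 0.94 × 0.18 × 0.24 = 0.0059694
  Ralul syndrome: 0.15 × (1 − 0.22) × 0.88 × 0.48 × 0.31 = 0.01532
  Koryx infection: 0.18 × (1 − 0.06) × 0.11 × 0.61 × 0.84 = 0.0095368
  Braax's disease: 0.29 × (1 − 0.62) × 0.46 × 0.30 × 0.63 = 0.0095808
  Tanast's disease: 0.17 × (1 − 0.13) × 0.19 × 0.64 × 0.21 = 0.0037768
Normalizing constant Z = 0.0059694 + 0.01532 + 0.0095368 + 0.0095808 + 0.0037768 = 0.044184.
P(Venen syndrome | evidence) ≈ 0.0059694 / 0.044184 ≈ 0.135
P(Ralul syndrome | evidence) ≈ 0.01532 / 0.044184 ≈ 0.347
P(Koryx infection | evidence) ≈ 0.0095368 / 0.044184 ≈ 0.216
P(Braax's disease | evidence) ≈ 0.0095808 / 0.044184 ≈ 0.217
P(Tanast's disease | evidence) ≈ 0.0037768 / 0.044184 ≈ 0.085
The largest is 0.347, so Ralul syndrome is most probable.

Ralul syndrome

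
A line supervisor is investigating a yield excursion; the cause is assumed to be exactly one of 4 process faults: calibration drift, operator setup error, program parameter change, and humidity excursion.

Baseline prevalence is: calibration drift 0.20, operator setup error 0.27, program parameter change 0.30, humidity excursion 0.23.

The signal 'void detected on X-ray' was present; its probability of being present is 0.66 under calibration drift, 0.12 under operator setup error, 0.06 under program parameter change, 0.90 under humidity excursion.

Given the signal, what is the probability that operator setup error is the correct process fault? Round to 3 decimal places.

For each hypothesis, the unnormalized posterior weight is prior × likelihood:
  calibration drift: 0.20 × 0.66 = 0.132
  operator setup error: 0.27 × 0.12 = 0.0324
  program parameter change: 0.30 × 0.06 = 0.018
  humidity excursion: 0.23 × 0.90 = 0.207
Marginal likelihood of the evidence = 0.3894.
P(operator setup error | evidence) = 0.0324 / 0.3894 ≈ 0.083.

0.083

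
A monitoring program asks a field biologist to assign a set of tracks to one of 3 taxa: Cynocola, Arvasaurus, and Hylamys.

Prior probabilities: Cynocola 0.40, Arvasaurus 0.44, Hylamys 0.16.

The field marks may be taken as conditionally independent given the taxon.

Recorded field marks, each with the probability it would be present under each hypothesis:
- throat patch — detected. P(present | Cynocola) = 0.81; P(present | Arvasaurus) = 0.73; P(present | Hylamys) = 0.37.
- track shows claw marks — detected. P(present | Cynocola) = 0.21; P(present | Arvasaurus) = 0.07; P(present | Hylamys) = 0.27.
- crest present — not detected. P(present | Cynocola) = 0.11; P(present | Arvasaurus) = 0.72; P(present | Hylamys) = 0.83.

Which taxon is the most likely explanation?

For each hypothesis, the unnormalized posterior weight is prior × product of the field mark likelihoods (using 1 − P(present | H) for each absent field mark):
  Cynocola: 0.40 × 0.81 × 0.21 × (1 − 0.11) = 0.060556
  Arvasaurus: 0.44 × 0.73 × 0.07 × (1 − 0.72) = 0.0062955
  Hylamys: 0.16 × 0.37 × 0.27 × (1 − 0.83) = 0.0027173
Normalizing constant Z = 0.060556 + 0.0062955 + 0.0027173 = 0.069568.
P(Cynocola | evidence) ≈ 0.060556 / 0.069568 ≈ 0.870
P(Arvasaurus | evidence) ≈ 0.0062955 / 0.069568 ≈ 0.090
P(Hylamys | evidence) ≈ 0.0027173 / 0.069568 ≈ 0.039
The largest is 0.870, so Cynocola is most probable.

Cynocola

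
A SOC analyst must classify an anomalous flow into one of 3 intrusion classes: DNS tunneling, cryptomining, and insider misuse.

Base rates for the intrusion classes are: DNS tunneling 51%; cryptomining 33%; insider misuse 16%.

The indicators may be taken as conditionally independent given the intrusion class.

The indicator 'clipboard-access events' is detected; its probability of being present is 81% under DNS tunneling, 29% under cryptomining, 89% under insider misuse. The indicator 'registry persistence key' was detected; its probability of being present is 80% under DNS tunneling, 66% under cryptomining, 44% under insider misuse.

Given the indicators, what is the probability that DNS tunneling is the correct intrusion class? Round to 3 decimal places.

Multiply each prior by the joint likelihood of the indicator pattern:
  DNS tunneling: 0.51 × 0.81 × 0.80 = 0.33048
  cryptomining: 0.33 × 0.29 × 0.66 = 0.063162
  insider misuse: 0.16 × 0.89 × 0.44 = 0.062656
Normalizing constant Z = 0.33048 + 0.063162 + 0.062656 = 0.4563.
P(DNS tunneling | evidence) = 0.33048 / 0.4563 ≈ 0.724.

0.724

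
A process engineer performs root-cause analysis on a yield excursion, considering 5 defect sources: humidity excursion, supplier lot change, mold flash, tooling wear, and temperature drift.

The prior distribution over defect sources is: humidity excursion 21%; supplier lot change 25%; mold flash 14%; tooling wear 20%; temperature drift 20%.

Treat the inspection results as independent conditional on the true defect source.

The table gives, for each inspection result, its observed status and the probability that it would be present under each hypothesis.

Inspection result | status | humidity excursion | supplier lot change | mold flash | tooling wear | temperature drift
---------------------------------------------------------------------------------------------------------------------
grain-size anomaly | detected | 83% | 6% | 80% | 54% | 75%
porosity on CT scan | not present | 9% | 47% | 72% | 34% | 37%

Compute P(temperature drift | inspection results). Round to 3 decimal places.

For each hypothesis, the unnormalized posterior weight is prior × product of the inspection result likelihoods (using 1 − P(present | H) for each absent inspection result):
  humidity excursion: 0.21 × 0.83 × (1 − 0.09) = 0.15861
  supplier lot change: 0.25 × 0.06 × (1 − 0.47) = 0.00795
  mold flash: 0.14 × 0.80 × (1 − 0.72) = 0.03136
  tooling wear: 0.20 × 0.54 × (1 − 0.34) = 0.07128
  temperature drift: 0.20 × 0.75 × (1 − 0.37) = 0.0945
The unnormalized weights sum to 0.3637.
P(temperature drift | evidence) = 0.0945 / 0.3637 ≈ 0.260.

0.260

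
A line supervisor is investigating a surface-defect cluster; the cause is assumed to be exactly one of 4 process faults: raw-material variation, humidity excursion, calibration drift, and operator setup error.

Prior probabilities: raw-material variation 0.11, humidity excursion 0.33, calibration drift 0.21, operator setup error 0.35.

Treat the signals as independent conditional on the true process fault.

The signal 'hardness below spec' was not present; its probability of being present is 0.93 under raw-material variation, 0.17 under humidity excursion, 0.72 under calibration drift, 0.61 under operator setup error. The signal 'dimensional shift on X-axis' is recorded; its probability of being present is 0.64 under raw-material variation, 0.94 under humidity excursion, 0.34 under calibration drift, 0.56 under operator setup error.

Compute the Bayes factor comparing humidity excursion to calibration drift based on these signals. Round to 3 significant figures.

Joint likelihood of the signal pattern under each hypothesis (using 1 − P(present | H) for each absent signal):
  humidity excursion: (1 − 0.17) × 0.94 = 0.7802
  calibration drift: (1 − 0.72) × 0.34 = 0.0952
Bayes factor = 0.7802 / 0.0952 ≈ 8.20

8.20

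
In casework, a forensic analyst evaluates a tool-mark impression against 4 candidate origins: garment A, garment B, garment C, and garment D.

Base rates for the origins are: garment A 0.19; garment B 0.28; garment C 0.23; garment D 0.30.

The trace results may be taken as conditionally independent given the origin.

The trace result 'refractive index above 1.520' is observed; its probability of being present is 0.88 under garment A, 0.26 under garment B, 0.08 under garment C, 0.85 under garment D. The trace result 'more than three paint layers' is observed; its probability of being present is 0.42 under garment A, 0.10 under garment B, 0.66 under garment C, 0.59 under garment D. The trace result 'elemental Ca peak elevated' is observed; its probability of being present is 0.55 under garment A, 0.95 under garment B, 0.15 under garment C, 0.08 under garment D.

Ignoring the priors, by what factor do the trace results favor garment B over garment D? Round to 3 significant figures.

The Bayes factor is the ratio of the joint likelihoods of the trace result pattern under the two hypotheses.
  garment B: 0.26 × 0.10 × 0.95 = 0.0247
  garment D: 0.85 × 0.59 × 0.08 = 0.04012
Bayes factor = 0.0247 / 0.04012 ≈ 0.616

0.616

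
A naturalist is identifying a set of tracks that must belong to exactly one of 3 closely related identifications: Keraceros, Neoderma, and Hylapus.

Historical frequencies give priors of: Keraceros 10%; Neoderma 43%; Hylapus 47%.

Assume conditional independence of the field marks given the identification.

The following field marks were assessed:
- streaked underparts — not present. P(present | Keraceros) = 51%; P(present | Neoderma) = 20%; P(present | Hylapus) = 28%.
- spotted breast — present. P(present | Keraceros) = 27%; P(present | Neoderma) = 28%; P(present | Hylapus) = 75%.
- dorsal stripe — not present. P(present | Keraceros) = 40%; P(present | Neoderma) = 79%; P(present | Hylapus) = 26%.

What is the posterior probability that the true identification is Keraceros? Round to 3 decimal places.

0.037

For each hypothesis, the unnormalized posterior weight is prior × product of the field mark likelihoods (using 1 − P(present | H) for each absent field mark):
  Keraceros: 0.10 × (1 − 0.51) × 0.27 × (1 − 0.40) = 0.007938
  Neoderma: 0.43 × (1 − 0.20) × 0.28 × (1 − 0.79) = 0.020227
  Hylapus: 0.47 × (1 − 0.28) × 0.75 × (1 − 0.26) = 0.18781
Marginal likelihood of the evidence = 0.21598.
P(Keraceros | evidence) = 0.007938 / 0.21598 ≈ 0.037.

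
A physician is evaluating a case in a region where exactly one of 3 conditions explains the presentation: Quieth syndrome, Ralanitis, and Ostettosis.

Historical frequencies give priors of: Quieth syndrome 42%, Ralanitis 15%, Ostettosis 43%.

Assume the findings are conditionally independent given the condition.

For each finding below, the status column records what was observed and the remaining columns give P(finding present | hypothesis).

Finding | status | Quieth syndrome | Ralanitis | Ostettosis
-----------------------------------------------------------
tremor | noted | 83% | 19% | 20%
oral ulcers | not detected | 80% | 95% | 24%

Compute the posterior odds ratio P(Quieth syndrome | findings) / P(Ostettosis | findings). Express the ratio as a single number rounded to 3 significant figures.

1.07

Posterior odds equal prior odds times the likelihood ratio; only the two competing hypotheses matter (using 1 − P(present | H) for each absent finding).
  Quieth syndrome: 0.42 × 0.83 × (1 − 0.80) = 0.06972
  Ostettosis: 0.43 × 0.20 × (1 − 0.24) = 0.06536
Odds(Quieth syndrome : Ostettosis) = 0.06972 / 0.06536 ≈ 1.07.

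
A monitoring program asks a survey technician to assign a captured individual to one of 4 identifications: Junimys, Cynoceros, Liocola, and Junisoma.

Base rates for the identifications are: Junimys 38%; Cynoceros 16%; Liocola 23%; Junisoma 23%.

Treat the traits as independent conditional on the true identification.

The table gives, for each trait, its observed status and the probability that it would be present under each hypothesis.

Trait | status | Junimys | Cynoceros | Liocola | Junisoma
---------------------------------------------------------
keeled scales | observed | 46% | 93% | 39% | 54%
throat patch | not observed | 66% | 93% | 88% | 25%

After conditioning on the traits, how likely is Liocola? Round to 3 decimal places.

0.062

Multiply each prior by the joint likelihood of the trait pattern (using 1 − P(present | H) for each absent trait):
  Junimys: 0.38 × 0.46 × (1 − 0.66) = 0.059432
  Cynoceros: 0.16 × 0.93 × (1 − 0.93) = 0.010416
  Liocola: 0.23 × 0.39 × (1 − 0.88) = 0.010764
  Junisoma: 0.23 × 0.54 × (1 − 0.25) = 0.09315
Normalizing constant Z = 0.059432 + 0.010416 + 0.010764 + 0.09315 = 0.17376.
P(Liocola | evidence) = 0.010764 / 0.17376 ≈ 0.062.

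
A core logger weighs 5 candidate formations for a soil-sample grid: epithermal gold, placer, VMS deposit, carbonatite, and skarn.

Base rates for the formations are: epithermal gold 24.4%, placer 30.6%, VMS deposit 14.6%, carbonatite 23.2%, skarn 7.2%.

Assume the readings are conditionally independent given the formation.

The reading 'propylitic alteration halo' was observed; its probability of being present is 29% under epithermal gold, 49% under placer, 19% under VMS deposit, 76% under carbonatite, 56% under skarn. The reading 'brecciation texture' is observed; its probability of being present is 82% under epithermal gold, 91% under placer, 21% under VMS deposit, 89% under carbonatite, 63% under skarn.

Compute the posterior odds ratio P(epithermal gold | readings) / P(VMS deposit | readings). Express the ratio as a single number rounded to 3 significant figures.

9.96

Unnormalized posterior weight (prior times the reading likelihoods) for each of the two hypotheses:
  epithermal gold: 0.244 × 0.29 × 0.82 = 0.058023
  VMS deposit: 0.146 × 0.19 × 0.21 = 0.0058254
Posterior odds = 0.058023 / 0.0058254 ≈ 9.96.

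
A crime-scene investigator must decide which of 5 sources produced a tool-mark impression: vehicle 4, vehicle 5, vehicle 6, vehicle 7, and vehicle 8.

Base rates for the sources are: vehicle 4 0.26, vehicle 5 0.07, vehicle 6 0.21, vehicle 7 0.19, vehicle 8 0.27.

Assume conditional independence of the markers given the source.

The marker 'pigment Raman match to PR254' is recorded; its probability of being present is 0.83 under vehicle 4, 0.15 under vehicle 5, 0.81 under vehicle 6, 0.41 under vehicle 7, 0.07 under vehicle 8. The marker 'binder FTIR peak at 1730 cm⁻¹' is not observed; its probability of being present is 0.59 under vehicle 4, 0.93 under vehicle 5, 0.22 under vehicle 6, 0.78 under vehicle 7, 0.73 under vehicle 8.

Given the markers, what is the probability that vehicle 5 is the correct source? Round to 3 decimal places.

Multiply each prior by the joint likelihood of the marker pattern (using 1 − P(present | H) for each absent marker):
  vehicle 4: 0.26 × 0.83 × (1 − 0.59) = 0.088478
  vehicle 5: 0.07 × 0.15 × (1 − 0.93) = 0.000735
  vehicle 6: 0.21 × 0.81 × (1 − 0.22) = 0.13268
  vehicle 7: 0.19 × 0.41 × (1 − 0.78) = 0.017138
  vehicle 8: 0.27 × 0.07 × (1 − 0.73) = 0.005103
Marginal likelihood of the evidence = 0.24413.
P(vehicle 5 | evidence) = 0.000735 / 0.24413 ≈ 0.003.

0.003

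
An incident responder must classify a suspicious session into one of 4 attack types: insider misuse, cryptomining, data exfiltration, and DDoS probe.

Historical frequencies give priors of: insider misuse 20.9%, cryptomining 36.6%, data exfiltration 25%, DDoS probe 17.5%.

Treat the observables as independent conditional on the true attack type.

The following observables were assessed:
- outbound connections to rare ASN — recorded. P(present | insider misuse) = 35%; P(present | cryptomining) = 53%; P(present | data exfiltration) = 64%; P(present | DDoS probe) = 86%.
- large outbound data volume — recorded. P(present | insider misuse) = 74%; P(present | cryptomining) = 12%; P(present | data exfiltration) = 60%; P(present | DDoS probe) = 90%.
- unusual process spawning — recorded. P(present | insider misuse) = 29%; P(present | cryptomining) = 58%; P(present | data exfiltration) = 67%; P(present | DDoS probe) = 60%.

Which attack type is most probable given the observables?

By Bayes' rule with conditional independence, the unnormalized weight for each hypothesis is prior × ∏ likelihoods:
  insider misuse: 0.209 × 0.35 × 0.74 × 0.29 = 0.015698
  cryptomining: 0.366 × 0.53 × 0.12 × 0.58 = 0.013501
  data exfiltration: 0.250 × 0.64 × 0.60 × 0.67 = 0.06432
  DDoS probe: 0.175 × 0.86 × 0.90 × 0.60 = 0.08127
The unnormalized weights sum to 0.17479.
P(insider misuse | evidence) ≈ 0.015698 / 0.17479 ≈ 0.090
P(cryptomining | evidence) ≈ 0.013501 / 0.17479 ≈ 0.077
P(data exfiltration | evidence) ≈ 0.06432 / 0.17479 ≈ 0.368
P(DDoS probe | evidence) ≈ 0.08127 / 0.17479 ≈ 0.465
The largest is 0.465, so DDoS probe is most probable.

DDoS probe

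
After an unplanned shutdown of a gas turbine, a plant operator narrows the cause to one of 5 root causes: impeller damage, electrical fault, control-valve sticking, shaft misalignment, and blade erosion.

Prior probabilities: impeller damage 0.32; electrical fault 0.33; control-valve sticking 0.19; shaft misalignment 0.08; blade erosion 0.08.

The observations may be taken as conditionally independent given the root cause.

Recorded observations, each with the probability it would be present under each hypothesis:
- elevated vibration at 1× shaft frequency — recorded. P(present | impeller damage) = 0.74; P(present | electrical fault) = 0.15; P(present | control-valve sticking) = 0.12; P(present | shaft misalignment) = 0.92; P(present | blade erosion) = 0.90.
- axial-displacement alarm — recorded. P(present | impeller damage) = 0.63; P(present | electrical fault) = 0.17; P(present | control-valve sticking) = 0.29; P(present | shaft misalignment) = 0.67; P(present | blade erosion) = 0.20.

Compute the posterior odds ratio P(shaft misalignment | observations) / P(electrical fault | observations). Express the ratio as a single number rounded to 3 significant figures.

Unnormalized posterior weight (prior times the observation likelihoods) for each of the two hypotheses:
  shaft misalignment: 0.08 × 0.92 × 0.67 = 0.049312
  electrical fault: 0.33 × 0.15 × 0.17 = 0.008415
Odds(shaft misalignment : electrical fault) = 0.049312 / 0.008415 ≈ 5.86.

5.86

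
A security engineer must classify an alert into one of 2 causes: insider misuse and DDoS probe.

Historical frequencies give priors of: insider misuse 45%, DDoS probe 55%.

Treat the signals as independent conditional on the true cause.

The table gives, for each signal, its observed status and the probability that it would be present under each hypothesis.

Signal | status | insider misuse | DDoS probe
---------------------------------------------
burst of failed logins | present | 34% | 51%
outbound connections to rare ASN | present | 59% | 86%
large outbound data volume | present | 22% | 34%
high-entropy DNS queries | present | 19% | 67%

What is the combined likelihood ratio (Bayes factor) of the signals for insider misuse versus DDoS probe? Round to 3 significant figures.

0.0839

The Bayes factor is the ratio of the joint likelihoods of the signal pattern under the two hypotheses.
  insider misuse: 0.34 × 0.59 × 0.22 × 0.19 = 0.0083851
  DDoS probe: 0.51 × 0.86 × 0.34 × 0.67 = 0.099913
Bayes factor = 0.0083851 / 0.099913 ≈ 0.0839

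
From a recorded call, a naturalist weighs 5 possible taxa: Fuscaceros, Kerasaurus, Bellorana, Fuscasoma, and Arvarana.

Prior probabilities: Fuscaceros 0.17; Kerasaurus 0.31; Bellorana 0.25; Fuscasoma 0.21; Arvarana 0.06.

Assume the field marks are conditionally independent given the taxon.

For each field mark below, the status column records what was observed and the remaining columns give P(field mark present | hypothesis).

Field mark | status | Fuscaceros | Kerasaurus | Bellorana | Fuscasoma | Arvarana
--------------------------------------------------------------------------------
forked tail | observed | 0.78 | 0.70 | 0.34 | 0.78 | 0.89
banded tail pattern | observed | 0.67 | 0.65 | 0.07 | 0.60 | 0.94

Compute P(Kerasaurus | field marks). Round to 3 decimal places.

0.367

Multiply each prior by the joint likelihood of the field mark pattern:
  Fuscaceros: 0.17 × 0.78 × 0.67 = 0.088842
  Kerasaurus: 0.31 × 0.70 × 0.65 = 0.14105
  Bellorana: 0.25 × 0.34 × 0.07 = 0.00595
  Fuscasoma: 0.21 × 0.78 × 0.60 = 0.09828
  Arvarana: 0.06 × 0.89 × 0.94 = 0.050196
The unnormalized weights sum to 0.38432.
P(Kerasaurus | evidence) = 0.14105 / 0.38432 ≈ 0.367.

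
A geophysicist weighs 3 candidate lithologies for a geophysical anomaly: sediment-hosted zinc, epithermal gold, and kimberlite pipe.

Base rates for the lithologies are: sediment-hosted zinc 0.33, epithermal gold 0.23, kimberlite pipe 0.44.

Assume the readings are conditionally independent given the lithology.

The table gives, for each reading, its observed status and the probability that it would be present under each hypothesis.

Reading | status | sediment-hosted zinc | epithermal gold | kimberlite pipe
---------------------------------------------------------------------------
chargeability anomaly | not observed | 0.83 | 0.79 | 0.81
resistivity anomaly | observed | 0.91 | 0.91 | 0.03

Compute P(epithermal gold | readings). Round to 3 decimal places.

0.451

By Bayes' rule with conditional independence, the unnormalized weight for each hypothesis is prior × ∏ likelihoods (using 1 − P(present | H) for each absent reading):
  sediment-hosted zinc: 0.33 × (1 − 0.83) × 0.91 = 0.051051
  epithermal gold: 0.23 × (1 − 0.79) × 0.91 = 0.043953
  kimberlite pipe: 0.44 × (1 − 0.81) × 0.03 = 0.002508
Marginal likelihood of the evidence = 0.097512.
P(epithermal gold | evidence) = 0.043953 / 0.097512 ≈ 0.451.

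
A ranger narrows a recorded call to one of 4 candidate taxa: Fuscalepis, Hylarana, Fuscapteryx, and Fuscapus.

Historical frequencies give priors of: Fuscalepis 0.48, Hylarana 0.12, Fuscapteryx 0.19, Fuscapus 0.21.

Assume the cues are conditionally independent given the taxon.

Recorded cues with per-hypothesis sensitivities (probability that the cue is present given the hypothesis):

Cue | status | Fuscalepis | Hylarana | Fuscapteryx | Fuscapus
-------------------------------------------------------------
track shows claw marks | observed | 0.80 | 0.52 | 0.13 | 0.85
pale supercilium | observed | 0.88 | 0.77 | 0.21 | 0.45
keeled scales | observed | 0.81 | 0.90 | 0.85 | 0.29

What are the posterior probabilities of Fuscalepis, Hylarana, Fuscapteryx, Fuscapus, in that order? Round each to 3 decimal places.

By Bayes' rule with conditional independence, the unnormalized weight for each hypothesis is prior × ∏ likelihoods:
  Fuscalepis: 0.48 × 0.80 × 0.88 × 0.81 = 0.27372
  Hylarana: 0.12 × 0.52 × 0.77 × 0.90 = 0.043243
  Fuscapteryx: 0.19 × 0.13 × 0.21 × 0.85 = 0.004409
  Fuscapus: 0.21 × 0.85 × 0.45 × 0.29 = 0.023294
The unnormalized weights sum to 0.34466.
P(Fuscalepis | evidence) = 0.27372 / 0.34466 ≈ 0.794
P(Hylarana | evidence) = 0.043243 / 0.34466 ≈ 0.125
P(Fuscapteryx | evidence) = 0.004409 / 0.34466 ≈ 0.013
P(Fuscapus | evidence) = 0.023294 / 0.34466 ≈ 0.068

0.794, 0.125, 0.013, 0.068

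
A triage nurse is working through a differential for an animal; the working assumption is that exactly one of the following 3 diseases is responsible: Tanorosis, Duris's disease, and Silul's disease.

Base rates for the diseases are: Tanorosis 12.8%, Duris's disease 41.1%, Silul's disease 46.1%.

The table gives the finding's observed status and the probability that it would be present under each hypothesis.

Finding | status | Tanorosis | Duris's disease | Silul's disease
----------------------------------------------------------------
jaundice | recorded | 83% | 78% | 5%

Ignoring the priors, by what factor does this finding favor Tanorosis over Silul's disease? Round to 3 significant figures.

16.6

Likelihood of this finding under each hypothesis:
  Tanorosis: 0.83
  Silul's disease: 0.05
Bayes factor = 0.83 / 0.05 ≈ 16.6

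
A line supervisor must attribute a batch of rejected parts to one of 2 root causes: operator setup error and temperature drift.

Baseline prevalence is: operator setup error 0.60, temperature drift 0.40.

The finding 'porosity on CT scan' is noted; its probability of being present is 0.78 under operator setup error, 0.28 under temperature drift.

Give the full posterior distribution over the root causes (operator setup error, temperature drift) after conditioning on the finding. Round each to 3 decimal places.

For each hypothesis, the unnormalized posterior weight is prior × likelihood:
  operator setup error: 0.60 × 0.78 = 0.468
  temperature drift: 0.40 × 0.28 = 0.112
Normalizing constant Z = 0.468 + 0.112 = 0.58.
P(operator setup error | evidence) = 0.468 / 0.58 ≈ 0.807
P(temperature drift | evidence) = 0.112 / 0.58 ≈ 0.193

0.807, 0.193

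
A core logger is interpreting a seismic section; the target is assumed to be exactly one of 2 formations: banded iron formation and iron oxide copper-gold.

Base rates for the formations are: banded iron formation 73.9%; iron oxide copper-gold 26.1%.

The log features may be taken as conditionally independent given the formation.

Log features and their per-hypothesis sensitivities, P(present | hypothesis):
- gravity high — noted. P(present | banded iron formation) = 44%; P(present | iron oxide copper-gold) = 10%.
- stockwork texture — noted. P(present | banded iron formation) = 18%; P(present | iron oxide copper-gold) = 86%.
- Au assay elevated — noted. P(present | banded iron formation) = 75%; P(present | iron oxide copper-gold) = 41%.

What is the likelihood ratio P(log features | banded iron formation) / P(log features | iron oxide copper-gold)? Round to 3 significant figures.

1.68

The Bayes factor is the ratio of the joint likelihoods of the log feature pattern under the two hypotheses.
  banded iron formation: 0.44 × 0.18 × 0.75 = 0.0594
  iron oxide copper-gold: 0.10 × 0.86 × 0.41 = 0.03526
Bayes factor = 0.0594 / 0.03526 ≈ 1.68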